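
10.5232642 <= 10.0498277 False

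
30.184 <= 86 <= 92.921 True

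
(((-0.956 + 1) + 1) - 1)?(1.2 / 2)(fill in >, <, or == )<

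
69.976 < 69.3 False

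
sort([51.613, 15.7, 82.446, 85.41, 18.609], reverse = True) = [85.41, 82.446, 51.613, 18.609, 15.7]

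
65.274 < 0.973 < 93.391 False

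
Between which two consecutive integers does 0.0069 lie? 0 and 1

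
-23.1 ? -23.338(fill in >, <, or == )>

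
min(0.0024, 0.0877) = 0.0024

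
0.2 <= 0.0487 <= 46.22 False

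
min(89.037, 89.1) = 89.037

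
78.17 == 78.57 False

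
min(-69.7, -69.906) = -69.906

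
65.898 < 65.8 False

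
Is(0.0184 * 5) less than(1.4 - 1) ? Yes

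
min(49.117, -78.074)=-78.074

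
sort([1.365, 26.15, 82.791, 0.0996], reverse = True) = [82.791, 26.15, 1.365, 0.0996]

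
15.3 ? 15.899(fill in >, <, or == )<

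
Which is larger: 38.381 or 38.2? 38.381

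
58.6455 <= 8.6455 False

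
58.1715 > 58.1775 False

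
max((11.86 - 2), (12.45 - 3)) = 9.86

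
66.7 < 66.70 False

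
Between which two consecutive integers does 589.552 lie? 589 and 590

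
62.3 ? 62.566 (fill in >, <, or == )<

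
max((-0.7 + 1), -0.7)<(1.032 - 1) False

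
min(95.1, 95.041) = 95.041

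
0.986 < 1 True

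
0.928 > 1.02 False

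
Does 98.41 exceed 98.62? No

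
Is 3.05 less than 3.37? Yes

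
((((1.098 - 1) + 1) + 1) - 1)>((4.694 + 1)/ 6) True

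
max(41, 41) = 41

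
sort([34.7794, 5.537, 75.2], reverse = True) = [75.2, 34.7794, 5.537]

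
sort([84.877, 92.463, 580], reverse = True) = [580, 92.463, 84.877]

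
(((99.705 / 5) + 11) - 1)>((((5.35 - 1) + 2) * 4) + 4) True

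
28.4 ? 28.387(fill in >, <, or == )>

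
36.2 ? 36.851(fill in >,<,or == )<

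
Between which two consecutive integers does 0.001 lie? 0 and 1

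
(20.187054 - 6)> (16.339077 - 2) False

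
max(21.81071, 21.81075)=21.81075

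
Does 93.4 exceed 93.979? No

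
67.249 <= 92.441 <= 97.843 True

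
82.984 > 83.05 False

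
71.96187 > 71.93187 True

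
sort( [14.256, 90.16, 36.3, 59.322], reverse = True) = [90.16, 59.322, 36.3, 14.256]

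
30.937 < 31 True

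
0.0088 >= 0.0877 False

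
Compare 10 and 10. They are equal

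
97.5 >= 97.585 False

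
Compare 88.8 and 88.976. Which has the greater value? 88.976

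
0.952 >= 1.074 False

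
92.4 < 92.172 False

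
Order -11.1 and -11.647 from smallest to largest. -11.647, -11.1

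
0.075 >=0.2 False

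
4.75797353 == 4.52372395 False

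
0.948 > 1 False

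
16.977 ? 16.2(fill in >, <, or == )>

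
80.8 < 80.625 False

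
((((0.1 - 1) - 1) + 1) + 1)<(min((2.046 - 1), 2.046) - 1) False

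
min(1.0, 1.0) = 1.0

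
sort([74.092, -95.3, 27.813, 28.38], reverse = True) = [74.092, 28.38, 27.813, -95.3]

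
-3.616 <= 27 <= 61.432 True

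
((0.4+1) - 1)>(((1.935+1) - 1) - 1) False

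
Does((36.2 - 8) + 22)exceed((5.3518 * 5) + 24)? No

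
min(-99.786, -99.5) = -99.786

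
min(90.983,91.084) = 90.983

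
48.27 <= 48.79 True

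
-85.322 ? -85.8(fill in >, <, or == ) >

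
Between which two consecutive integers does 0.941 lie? 0 and 1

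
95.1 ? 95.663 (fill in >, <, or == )<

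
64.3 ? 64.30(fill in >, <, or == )==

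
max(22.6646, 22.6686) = 22.6686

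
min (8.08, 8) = 8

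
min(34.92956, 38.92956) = 34.92956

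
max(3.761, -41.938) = 3.761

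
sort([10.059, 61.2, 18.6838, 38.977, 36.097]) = [10.059, 18.6838, 36.097, 38.977, 61.2]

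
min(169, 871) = 169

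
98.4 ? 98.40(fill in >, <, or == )==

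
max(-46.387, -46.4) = -46.387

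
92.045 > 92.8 False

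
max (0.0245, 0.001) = 0.0245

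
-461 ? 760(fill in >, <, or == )<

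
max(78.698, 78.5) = 78.698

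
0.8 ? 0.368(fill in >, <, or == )>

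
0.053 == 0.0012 False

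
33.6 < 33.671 True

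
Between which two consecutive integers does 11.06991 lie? 11 and 12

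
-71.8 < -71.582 True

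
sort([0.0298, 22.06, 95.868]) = [0.0298, 22.06, 95.868]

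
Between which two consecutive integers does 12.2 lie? 12 and 13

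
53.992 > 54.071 False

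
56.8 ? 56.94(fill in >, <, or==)<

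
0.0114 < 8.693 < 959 True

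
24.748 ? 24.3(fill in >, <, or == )>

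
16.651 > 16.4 True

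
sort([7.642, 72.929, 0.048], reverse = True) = [72.929, 7.642, 0.048]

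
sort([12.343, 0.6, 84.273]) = [0.6, 12.343, 84.273]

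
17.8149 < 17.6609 False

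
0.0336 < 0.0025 False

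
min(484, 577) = 484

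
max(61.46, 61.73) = 61.73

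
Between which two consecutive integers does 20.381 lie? 20 and 21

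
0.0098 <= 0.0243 True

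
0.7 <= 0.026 False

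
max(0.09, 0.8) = 0.8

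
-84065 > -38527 False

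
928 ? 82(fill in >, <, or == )>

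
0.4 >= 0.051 True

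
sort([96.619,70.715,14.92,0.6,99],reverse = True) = [99,96.619,70.715,14.92,0.6]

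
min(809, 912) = 809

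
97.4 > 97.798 False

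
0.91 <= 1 True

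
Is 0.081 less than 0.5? Yes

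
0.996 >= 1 False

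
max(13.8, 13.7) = 13.8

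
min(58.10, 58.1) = 58.10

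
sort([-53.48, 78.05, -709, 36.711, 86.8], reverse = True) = [86.8, 78.05, 36.711, -53.48, -709]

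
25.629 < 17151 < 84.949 False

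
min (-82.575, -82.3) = -82.575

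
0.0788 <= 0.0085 False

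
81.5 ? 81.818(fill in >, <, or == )<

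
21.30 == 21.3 True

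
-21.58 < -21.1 True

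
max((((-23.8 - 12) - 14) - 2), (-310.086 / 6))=-51.681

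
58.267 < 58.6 True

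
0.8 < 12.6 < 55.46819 True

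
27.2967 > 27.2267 True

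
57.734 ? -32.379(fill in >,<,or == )>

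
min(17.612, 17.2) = 17.2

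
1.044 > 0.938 True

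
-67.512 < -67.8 False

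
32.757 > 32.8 False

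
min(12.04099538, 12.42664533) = 12.04099538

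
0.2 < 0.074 False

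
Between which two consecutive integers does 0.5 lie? 0 and 1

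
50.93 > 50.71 True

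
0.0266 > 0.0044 True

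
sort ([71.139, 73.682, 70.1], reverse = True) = [73.682, 71.139, 70.1]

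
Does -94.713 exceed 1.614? No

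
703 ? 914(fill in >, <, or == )<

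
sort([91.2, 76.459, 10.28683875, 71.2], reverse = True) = [91.2, 76.459, 71.2, 10.28683875]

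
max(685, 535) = 685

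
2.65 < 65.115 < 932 True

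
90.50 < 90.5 False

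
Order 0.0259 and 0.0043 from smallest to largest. 0.0043, 0.0259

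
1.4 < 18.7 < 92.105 True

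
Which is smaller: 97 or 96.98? 96.98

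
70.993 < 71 True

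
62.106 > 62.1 True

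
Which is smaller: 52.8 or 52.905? 52.8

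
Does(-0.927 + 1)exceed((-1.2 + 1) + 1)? No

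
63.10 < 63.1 False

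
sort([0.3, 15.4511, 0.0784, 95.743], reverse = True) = [95.743, 15.4511, 0.3, 0.0784]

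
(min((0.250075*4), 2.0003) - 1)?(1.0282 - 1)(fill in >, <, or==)<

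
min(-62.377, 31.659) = -62.377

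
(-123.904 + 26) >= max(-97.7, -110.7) False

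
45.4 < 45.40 False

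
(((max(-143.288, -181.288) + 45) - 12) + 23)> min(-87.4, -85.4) True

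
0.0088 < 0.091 True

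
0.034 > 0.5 False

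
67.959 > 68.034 False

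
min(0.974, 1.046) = 0.974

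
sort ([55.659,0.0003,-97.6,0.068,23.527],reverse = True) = [55.659,23.527,0.068,0.0003,-97.6]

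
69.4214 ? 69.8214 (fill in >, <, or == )<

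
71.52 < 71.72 True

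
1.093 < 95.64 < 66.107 False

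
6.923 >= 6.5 True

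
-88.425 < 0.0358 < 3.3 True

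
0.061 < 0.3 True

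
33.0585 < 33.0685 True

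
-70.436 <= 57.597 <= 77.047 True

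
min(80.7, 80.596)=80.596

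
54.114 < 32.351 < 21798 False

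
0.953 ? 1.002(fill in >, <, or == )<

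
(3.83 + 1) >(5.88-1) False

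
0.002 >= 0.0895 False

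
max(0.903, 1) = 1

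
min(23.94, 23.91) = 23.91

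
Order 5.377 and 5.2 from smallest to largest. 5.2, 5.377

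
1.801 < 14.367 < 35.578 True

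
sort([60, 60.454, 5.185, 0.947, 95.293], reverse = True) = [95.293, 60.454, 60, 5.185, 0.947]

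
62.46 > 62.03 True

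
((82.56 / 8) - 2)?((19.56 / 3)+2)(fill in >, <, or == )<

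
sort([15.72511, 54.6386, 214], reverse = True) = [214, 54.6386, 15.72511]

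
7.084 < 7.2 True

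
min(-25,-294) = -294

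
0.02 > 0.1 False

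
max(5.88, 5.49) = 5.88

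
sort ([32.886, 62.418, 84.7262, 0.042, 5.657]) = [0.042, 5.657, 32.886, 62.418, 84.7262]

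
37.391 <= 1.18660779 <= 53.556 False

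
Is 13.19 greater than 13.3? No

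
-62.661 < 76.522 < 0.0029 False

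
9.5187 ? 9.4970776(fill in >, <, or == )>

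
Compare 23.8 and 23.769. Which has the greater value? 23.8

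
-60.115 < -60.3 False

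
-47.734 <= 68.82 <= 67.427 False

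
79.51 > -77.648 True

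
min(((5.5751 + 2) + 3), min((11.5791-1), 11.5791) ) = 10.5751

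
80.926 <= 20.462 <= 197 False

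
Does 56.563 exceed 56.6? No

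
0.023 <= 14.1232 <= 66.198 True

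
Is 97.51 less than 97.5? No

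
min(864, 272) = 272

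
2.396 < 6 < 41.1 True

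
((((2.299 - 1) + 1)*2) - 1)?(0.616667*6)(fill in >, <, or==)<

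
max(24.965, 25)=25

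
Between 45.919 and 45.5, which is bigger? 45.919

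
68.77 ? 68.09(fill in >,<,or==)>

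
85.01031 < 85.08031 True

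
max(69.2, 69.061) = 69.2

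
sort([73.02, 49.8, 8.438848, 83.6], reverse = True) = [83.6, 73.02, 49.8, 8.438848]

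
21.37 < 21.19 False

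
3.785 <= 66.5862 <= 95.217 True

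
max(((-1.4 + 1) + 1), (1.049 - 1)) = 0.6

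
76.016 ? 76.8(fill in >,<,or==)<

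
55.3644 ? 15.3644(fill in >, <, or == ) >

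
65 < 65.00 False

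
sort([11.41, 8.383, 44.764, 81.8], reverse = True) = [81.8, 44.764, 11.41, 8.383]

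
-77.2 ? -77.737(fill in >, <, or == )>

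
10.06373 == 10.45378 False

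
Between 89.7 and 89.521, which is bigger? 89.7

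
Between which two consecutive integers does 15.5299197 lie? 15 and 16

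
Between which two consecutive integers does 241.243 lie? 241 and 242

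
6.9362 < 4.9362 False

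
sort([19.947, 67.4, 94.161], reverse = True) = [94.161, 67.4, 19.947]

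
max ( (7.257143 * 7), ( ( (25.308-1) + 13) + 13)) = 50.800001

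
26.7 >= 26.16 True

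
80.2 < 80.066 False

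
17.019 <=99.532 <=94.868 False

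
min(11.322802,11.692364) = 11.322802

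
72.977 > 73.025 False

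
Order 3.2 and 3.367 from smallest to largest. 3.2, 3.367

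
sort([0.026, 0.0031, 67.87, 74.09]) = [0.0031, 0.026, 67.87, 74.09]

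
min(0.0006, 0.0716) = 0.0006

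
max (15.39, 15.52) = 15.52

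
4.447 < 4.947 True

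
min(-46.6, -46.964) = -46.964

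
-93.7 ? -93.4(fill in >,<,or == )<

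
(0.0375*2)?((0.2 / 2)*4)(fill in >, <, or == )<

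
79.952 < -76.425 False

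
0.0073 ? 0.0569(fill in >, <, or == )<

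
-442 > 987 False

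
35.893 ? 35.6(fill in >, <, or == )>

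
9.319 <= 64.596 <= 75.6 True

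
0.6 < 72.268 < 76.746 True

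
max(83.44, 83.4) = 83.44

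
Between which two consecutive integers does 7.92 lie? 7 and 8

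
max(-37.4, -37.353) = -37.353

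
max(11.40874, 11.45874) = 11.45874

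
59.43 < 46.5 False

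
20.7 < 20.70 False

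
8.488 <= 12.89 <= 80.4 True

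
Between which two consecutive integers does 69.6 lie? 69 and 70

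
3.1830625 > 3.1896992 False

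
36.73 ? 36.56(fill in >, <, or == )>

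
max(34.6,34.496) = 34.6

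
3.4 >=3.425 False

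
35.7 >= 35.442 True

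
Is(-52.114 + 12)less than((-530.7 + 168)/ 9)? No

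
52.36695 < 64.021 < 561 True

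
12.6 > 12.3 True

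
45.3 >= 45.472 False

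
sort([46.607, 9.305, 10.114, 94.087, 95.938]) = [9.305, 10.114, 46.607, 94.087, 95.938]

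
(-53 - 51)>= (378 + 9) False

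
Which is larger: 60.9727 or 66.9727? 66.9727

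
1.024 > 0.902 True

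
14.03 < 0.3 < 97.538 False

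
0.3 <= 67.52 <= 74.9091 True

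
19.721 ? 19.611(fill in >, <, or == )>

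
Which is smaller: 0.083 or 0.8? 0.083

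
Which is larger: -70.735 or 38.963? 38.963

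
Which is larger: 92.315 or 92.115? 92.315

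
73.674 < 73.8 True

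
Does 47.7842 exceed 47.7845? No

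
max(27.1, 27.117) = 27.117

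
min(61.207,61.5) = 61.207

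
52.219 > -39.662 True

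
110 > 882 False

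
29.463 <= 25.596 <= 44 False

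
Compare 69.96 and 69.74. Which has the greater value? 69.96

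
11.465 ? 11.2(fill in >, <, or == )>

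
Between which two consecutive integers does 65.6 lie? 65 and 66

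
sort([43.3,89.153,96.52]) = [43.3,89.153,96.52]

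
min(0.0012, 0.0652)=0.0012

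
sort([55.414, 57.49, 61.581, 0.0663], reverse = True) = [61.581, 57.49, 55.414, 0.0663]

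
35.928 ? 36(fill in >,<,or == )<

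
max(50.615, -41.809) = 50.615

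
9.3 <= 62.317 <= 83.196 True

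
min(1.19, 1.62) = 1.19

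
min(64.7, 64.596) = 64.596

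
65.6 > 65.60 False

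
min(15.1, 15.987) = 15.1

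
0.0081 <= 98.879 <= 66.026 False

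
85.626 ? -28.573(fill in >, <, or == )>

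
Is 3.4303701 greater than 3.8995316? No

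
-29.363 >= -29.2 False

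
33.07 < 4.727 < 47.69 False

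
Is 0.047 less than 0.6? Yes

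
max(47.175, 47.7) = 47.7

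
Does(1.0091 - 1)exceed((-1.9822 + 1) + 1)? No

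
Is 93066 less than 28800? No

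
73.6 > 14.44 True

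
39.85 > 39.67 True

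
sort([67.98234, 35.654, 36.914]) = [35.654, 36.914, 67.98234]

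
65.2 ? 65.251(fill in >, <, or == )<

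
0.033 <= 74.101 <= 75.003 True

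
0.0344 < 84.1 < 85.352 True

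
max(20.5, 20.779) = 20.779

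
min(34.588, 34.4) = 34.4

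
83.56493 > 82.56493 True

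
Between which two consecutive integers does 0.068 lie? 0 and 1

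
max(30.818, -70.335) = 30.818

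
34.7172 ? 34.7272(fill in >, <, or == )<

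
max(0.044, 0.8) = 0.8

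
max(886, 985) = 985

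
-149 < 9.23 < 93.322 True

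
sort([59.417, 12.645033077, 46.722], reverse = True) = [59.417, 46.722, 12.645033077]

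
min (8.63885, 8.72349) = 8.63885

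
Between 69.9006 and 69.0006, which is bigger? 69.9006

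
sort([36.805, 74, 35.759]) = [35.759, 36.805, 74]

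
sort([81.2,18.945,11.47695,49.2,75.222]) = [11.47695,18.945,49.2,75.222,81.2]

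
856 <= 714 False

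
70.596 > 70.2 True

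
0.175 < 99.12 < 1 False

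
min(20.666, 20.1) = 20.1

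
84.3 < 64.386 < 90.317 False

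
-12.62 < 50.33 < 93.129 True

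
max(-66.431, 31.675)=31.675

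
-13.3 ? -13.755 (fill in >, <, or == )>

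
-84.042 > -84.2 True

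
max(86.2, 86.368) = 86.368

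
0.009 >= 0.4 False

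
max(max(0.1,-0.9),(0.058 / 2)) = 0.1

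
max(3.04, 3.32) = 3.32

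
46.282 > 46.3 False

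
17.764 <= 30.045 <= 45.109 True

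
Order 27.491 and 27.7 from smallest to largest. 27.491,27.7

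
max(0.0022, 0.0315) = 0.0315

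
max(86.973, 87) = 87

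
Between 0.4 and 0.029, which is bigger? 0.4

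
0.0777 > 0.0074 True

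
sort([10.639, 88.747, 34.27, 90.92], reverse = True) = [90.92, 88.747, 34.27, 10.639]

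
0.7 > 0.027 True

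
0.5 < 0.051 False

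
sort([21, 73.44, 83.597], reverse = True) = [83.597, 73.44, 21]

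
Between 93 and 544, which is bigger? 544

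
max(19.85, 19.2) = 19.85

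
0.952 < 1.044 True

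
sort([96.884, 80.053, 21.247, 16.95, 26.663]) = [16.95, 21.247, 26.663, 80.053, 96.884]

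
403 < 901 True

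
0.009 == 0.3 False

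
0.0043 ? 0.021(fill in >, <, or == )<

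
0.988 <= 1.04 True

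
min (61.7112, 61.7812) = 61.7112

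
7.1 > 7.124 False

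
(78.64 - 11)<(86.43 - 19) False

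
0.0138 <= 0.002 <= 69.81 False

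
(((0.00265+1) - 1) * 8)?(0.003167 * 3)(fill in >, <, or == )>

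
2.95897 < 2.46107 False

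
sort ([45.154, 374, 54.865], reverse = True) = [374, 54.865, 45.154]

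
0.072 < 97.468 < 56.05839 False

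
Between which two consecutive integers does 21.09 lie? 21 and 22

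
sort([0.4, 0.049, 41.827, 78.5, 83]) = [0.049, 0.4, 41.827, 78.5, 83]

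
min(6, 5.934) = 5.934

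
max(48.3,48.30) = 48.30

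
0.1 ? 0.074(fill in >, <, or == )>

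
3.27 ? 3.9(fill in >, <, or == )<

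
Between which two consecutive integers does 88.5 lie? 88 and 89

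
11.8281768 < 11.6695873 False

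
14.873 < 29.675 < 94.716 True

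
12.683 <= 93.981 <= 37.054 False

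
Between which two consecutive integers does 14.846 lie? 14 and 15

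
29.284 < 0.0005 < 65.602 False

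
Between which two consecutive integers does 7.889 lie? 7 and 8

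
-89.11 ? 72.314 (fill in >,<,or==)<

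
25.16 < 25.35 True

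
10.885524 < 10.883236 False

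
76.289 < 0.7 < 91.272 False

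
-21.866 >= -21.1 False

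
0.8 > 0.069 True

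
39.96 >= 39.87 True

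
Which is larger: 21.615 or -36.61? 21.615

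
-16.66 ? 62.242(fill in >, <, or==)<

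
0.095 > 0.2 False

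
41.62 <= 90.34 True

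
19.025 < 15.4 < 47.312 False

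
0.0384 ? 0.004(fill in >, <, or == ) >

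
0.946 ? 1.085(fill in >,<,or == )<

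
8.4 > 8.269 True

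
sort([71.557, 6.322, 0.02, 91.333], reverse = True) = [91.333, 71.557, 6.322, 0.02]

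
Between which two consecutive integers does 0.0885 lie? 0 and 1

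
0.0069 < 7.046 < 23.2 True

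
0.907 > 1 False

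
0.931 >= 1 False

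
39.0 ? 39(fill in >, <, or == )==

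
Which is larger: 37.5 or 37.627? 37.627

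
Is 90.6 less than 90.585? No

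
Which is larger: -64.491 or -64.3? -64.3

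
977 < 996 True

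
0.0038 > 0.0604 False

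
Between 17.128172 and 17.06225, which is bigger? 17.128172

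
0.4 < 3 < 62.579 True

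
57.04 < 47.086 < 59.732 False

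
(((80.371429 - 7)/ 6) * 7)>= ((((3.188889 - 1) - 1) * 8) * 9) False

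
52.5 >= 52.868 False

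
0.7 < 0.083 False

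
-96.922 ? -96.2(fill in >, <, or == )<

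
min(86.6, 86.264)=86.264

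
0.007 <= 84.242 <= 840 True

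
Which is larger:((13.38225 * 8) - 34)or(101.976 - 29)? ((13.38225 * 8) - 34)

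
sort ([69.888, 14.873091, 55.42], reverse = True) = [69.888, 55.42, 14.873091]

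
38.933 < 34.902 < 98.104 False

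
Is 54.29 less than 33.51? No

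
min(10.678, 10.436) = 10.436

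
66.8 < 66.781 False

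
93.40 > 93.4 False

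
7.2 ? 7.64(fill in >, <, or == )<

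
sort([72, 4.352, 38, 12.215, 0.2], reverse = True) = [72, 38, 12.215, 4.352, 0.2]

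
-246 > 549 False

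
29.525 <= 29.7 True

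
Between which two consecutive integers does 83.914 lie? 83 and 84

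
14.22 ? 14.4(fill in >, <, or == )<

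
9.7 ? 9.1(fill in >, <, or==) >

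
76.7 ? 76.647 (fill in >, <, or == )>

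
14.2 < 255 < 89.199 False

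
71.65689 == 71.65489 False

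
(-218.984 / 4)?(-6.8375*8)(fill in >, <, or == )<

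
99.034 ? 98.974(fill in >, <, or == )>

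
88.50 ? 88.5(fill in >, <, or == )==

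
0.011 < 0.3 True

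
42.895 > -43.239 True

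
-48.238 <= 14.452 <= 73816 True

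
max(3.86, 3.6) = 3.86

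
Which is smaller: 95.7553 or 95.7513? 95.7513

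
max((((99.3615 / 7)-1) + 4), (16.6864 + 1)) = 17.6864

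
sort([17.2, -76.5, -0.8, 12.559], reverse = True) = [17.2, 12.559, -0.8, -76.5]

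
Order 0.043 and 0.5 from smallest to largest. 0.043, 0.5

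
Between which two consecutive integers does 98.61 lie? 98 and 99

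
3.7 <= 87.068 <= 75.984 False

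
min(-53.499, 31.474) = -53.499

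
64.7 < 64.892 True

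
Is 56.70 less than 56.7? No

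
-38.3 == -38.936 False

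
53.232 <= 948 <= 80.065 False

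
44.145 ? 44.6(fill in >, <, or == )<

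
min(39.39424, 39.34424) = 39.34424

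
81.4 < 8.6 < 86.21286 False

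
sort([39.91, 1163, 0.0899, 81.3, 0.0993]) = [0.0899, 0.0993, 39.91, 81.3, 1163]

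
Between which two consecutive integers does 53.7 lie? 53 and 54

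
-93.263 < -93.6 False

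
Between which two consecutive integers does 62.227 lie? 62 and 63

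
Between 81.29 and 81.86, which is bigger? 81.86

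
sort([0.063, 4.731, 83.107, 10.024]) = [0.063, 4.731, 10.024, 83.107]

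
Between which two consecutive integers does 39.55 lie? 39 and 40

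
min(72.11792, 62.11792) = 62.11792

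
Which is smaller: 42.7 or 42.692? 42.692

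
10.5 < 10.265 False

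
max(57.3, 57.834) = 57.834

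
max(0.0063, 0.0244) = 0.0244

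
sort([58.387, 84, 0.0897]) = [0.0897, 58.387, 84]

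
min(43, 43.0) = 43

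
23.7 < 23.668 False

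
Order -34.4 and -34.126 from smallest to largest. -34.4,-34.126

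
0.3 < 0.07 False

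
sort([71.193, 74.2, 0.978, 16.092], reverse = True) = [74.2, 71.193, 16.092, 0.978]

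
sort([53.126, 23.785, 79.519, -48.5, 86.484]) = [-48.5, 23.785, 53.126, 79.519, 86.484]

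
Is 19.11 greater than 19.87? No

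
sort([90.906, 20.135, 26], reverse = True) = [90.906, 26, 20.135]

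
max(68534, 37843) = 68534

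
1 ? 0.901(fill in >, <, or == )>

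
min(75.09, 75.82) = 75.09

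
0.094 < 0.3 True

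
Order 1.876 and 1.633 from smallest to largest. 1.633, 1.876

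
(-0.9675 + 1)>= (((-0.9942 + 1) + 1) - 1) True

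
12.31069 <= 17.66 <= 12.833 False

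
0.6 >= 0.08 True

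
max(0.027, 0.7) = 0.7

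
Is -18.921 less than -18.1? Yes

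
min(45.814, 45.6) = 45.6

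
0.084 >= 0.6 False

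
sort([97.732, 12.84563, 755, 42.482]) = [12.84563, 42.482, 97.732, 755]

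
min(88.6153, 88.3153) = 88.3153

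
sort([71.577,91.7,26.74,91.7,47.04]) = [26.74,47.04,71.577,91.7,91.7]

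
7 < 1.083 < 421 False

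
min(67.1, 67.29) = 67.1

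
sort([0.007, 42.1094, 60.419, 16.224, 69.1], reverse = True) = [69.1, 60.419, 42.1094, 16.224, 0.007]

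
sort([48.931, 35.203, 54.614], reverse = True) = [54.614, 48.931, 35.203]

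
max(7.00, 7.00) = 7.00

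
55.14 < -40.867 False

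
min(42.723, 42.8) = 42.723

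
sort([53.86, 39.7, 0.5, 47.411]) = [0.5, 39.7, 47.411, 53.86]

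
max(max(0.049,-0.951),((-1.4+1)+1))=0.6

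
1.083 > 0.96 True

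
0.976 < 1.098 True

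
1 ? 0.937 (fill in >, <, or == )>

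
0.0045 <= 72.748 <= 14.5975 False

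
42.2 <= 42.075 False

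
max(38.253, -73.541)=38.253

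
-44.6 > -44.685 True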